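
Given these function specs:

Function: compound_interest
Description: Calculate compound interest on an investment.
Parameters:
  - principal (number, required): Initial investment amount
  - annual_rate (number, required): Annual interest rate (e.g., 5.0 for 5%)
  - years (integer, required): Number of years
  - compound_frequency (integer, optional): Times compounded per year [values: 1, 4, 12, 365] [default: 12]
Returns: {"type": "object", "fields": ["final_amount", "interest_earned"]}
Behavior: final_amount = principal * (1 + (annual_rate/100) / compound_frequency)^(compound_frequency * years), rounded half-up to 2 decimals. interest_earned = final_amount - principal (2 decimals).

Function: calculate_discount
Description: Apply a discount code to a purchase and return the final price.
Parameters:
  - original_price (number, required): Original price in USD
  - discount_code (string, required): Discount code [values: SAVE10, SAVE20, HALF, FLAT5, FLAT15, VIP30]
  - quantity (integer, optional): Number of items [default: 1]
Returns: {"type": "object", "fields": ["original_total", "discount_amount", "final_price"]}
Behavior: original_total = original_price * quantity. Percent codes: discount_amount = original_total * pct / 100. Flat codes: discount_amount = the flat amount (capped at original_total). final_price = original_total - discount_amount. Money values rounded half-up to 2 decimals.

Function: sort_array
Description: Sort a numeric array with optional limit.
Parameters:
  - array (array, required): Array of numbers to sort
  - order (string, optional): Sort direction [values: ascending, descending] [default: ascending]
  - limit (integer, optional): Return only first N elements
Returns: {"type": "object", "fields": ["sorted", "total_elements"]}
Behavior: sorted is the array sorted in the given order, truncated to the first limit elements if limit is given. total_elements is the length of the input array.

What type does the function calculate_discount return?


The calculate_discount spec declares Returns: {"type": "object", "fields": ["original_total", "discount_amount", "final_price"]}
Type:
object


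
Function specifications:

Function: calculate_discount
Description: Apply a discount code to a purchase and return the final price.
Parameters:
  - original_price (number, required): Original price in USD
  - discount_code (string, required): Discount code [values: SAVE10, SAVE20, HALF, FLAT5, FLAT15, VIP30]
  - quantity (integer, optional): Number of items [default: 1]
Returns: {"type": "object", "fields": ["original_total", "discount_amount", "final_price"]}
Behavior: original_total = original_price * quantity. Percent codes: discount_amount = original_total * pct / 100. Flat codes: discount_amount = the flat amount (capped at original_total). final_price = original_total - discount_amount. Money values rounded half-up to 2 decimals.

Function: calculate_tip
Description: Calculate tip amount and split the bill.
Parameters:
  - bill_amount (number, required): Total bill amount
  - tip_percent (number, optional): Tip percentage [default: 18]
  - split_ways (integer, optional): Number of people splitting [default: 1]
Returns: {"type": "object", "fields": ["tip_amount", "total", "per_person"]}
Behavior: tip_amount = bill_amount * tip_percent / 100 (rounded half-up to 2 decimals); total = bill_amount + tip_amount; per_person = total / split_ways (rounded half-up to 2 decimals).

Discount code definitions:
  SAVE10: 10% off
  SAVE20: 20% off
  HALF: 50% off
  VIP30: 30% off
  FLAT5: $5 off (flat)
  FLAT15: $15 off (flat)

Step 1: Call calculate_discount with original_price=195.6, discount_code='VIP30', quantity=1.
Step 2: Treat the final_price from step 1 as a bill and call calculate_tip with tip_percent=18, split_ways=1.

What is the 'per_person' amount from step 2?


Step 1: calculate_discount(original_price=195.6, discount_code=VIP30, quantity=1)
  original_total = 195.6 * 1 = 195.60
  VIP30 = 30% off: discount_amount = 195.60 * 30/100 = 58.68 -> 58.68
  final_price = 195.60 - 58.68 = 136.92
  -> final_price = 136.92
Step 2: calculate_tip(bill_amount=136.92, tip_percent=18, split_ways=1)
  tip_amount = 136.92 * 18/100 = 24.6456 -> 24.65
  total = 136.92 + 24.65 = 161.57
  per_person = 161.57 / 1 = 161.57 -> 161.57
  -> per_person = 161.57
$161.57


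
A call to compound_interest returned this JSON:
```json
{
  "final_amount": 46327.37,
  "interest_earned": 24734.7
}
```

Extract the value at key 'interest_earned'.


24734.7


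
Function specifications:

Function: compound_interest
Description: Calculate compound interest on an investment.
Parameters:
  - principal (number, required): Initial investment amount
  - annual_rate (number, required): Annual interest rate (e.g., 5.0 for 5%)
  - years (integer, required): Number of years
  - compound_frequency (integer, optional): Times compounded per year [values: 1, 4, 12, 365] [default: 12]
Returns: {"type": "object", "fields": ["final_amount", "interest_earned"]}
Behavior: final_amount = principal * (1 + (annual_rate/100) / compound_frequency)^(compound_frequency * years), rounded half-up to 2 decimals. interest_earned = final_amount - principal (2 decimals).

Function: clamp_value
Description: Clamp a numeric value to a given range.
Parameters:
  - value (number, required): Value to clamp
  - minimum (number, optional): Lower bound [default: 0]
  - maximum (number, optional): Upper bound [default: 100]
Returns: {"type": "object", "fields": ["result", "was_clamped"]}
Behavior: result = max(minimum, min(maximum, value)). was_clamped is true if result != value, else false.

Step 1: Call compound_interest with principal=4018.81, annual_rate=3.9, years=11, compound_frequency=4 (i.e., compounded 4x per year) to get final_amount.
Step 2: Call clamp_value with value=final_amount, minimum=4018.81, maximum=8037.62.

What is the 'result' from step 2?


Step 1: compound_interest
  rate per period = 3.9/100/4 = 0.00975 (keep full precision); periods = 4 * 11 = 44
  (1 + 0.00975)^44 = 1.5325333
  final_amount = 4018.81 * 1.5325333 = 6158.960167 -> 6158.96
  interest_earned = 6158.96 - 4018.81 = 2140.15
  -> final_amount = 6158.96
Step 2: clamp_value(value=6158.96, minimum=4018.81, maximum=8037.62)
  result = max(4018.81, min(8037.62, 6158.96)) = max(4018.81, 6158.96) = 6158.96
  was_clamped = (6158.96 != 6158.96) = false
  -> result = 6158.96
6158.96


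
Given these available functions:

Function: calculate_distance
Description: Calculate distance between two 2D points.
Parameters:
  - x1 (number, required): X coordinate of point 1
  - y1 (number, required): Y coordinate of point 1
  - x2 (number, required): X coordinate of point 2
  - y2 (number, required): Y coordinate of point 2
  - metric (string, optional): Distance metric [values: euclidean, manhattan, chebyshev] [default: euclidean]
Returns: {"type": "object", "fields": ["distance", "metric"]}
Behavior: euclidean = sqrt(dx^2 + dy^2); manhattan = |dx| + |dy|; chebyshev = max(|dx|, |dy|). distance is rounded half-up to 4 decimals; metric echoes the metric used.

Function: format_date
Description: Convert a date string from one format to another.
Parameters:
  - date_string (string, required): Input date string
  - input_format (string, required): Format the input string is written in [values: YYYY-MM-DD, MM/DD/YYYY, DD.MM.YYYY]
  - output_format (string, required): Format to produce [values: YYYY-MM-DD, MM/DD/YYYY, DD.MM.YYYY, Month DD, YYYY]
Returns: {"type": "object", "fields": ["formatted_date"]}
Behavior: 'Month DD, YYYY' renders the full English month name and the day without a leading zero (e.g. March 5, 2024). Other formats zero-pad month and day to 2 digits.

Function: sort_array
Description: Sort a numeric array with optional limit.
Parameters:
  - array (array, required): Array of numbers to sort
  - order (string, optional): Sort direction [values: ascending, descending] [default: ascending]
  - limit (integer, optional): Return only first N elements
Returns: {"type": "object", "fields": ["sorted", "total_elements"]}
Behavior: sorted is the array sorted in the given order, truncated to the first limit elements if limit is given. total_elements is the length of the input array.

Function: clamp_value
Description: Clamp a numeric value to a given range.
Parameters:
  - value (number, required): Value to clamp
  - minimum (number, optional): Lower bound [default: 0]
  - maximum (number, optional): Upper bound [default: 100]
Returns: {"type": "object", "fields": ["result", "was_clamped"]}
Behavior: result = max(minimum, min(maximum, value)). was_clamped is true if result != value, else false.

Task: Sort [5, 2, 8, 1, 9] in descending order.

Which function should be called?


The task needs a function whose description is: Sort a numeric array with optional limit.
sort_array


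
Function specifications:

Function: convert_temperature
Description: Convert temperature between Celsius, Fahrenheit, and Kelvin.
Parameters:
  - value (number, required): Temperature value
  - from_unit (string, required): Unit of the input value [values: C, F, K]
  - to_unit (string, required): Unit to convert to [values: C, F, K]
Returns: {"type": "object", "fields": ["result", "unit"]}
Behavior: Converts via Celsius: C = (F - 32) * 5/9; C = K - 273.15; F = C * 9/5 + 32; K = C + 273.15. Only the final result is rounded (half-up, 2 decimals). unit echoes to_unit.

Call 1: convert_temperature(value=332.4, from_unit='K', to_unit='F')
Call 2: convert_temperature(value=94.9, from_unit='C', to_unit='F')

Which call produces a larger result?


Call 1:
  To C: 332.4 - 273.15 = 59.25
  To F: 59.25 * 9/5 + 32 = 138.65
  Round to 2 decimals: 138.65
  -> 138.65 F
Call 2:
  Input already in C: 94.9
  To F: 94.9 * 9/5 + 32 = 202.82
  Round to 2 decimals: 202.82
  -> 202.82 F
Call 2 (202.82 F)


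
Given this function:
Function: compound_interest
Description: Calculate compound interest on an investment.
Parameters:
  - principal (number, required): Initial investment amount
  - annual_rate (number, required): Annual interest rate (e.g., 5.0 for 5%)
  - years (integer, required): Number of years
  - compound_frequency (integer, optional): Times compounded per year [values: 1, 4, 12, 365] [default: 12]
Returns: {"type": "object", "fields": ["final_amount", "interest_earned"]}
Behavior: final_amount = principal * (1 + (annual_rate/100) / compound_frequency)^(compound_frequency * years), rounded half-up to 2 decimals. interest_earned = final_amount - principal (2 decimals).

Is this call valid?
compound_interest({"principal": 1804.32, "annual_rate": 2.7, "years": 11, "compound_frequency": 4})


Checking all required parameters present and types match... All valid.
Valid


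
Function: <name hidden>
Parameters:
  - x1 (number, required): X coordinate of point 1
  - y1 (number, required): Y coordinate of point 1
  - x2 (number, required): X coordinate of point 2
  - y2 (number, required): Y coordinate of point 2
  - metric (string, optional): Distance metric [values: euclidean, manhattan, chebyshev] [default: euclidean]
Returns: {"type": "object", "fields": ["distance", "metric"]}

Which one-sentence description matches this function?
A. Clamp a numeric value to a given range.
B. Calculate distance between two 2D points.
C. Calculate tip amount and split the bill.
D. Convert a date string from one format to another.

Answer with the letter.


Parameters x1, y1, x2, y2, metric and return ["distance", "metric"] fit: Calculate distance between two 2D points.
B


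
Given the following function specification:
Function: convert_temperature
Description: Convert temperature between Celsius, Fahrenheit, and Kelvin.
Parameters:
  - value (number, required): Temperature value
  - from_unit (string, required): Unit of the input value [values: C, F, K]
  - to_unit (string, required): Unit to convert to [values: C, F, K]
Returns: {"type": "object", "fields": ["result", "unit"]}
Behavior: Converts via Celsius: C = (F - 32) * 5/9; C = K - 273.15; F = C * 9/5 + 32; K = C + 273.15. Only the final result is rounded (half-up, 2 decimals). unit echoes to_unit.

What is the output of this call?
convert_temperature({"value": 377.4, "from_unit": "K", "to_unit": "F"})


To C: 377.4 - 273.15 = 104.25
To F: 104.25 * 9/5 + 32 = 219.65
Round to 2 decimals: 219.65
Output:
{"result": 219.65, "unit": "F"}


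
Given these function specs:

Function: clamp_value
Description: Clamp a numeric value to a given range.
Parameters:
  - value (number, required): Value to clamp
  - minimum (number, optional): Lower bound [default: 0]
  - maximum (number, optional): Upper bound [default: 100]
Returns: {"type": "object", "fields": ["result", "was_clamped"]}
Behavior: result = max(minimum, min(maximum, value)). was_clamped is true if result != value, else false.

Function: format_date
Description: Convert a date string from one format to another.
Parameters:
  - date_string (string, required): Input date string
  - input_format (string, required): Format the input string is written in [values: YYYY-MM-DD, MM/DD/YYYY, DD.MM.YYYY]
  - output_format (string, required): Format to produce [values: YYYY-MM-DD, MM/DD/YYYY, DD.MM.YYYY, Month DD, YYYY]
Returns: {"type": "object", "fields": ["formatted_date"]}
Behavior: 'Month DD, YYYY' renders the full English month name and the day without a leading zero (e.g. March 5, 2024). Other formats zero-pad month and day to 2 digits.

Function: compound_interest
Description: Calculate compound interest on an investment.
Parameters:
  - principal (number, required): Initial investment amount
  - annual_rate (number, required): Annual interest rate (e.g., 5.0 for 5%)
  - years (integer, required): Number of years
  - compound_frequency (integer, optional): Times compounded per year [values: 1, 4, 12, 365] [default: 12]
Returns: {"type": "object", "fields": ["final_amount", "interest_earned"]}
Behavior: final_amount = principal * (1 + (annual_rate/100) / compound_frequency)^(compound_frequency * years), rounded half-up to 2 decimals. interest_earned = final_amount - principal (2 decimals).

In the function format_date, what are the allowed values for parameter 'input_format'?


The format_date spec declares:
  - input_format (string, required): Format the input string is written in [values: YYYY-MM-DD, MM/DD/YYYY, DD.MM.YYYY]
Allowed values:
YYYY-MM-DD, MM/DD/YYYY, DD.MM.YYYY


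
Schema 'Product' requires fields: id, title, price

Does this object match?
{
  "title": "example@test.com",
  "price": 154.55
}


Checking required fields...
Missing: id
Invalid - missing required field 'id'


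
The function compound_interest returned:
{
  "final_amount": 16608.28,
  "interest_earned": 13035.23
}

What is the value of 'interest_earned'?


13035.23


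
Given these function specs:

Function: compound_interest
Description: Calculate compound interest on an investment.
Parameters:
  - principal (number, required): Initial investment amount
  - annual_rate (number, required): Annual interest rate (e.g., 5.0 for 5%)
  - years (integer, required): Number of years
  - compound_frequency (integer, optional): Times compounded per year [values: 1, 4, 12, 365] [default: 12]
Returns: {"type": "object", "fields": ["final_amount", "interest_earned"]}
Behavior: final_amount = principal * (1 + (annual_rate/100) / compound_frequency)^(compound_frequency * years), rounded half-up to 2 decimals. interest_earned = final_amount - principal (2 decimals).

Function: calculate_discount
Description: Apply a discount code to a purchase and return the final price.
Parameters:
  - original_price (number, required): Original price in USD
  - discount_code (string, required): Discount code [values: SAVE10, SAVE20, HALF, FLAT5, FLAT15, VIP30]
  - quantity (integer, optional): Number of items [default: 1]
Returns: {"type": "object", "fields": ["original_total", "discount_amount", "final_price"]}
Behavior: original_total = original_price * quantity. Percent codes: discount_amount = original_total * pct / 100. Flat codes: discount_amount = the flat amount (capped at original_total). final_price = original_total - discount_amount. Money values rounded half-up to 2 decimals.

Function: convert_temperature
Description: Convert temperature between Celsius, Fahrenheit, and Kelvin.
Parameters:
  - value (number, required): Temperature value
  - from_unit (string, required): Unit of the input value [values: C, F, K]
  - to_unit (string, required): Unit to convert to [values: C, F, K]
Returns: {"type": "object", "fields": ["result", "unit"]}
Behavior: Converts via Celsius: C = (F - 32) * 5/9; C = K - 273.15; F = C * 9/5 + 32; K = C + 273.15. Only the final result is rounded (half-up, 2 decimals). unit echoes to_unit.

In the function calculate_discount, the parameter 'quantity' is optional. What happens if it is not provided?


The calculate_discount spec declares:
  - quantity (integer, optional): Number of items [default: 1]
It defaults to 1


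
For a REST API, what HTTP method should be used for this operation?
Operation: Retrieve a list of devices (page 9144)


GET = read, POST = create, PUT = update/replace, DELETE = remove
This operation is a read.
GET


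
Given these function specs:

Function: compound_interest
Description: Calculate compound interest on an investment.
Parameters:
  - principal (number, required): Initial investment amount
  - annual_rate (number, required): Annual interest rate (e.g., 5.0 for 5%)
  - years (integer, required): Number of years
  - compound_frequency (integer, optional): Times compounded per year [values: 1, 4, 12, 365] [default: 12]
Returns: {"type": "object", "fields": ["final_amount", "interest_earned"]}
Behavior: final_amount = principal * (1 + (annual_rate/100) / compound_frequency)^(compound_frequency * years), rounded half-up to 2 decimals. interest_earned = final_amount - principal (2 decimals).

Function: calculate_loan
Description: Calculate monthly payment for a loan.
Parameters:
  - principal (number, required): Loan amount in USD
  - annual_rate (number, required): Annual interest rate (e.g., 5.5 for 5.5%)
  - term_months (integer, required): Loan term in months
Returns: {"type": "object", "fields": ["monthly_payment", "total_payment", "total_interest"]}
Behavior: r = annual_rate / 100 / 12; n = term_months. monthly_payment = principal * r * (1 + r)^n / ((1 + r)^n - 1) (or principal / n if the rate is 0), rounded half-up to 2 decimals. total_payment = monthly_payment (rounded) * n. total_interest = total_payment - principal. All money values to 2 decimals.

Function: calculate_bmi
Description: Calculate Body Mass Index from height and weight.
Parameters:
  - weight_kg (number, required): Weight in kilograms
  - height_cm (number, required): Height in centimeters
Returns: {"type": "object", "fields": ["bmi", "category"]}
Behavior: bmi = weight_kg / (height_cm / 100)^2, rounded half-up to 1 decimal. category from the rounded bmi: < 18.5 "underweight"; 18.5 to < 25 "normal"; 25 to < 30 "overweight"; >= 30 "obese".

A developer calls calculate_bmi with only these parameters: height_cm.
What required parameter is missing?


Required parameters: weight_kg, height_cm
Provided: height_cm
Missing: weight_kg
weight_kg


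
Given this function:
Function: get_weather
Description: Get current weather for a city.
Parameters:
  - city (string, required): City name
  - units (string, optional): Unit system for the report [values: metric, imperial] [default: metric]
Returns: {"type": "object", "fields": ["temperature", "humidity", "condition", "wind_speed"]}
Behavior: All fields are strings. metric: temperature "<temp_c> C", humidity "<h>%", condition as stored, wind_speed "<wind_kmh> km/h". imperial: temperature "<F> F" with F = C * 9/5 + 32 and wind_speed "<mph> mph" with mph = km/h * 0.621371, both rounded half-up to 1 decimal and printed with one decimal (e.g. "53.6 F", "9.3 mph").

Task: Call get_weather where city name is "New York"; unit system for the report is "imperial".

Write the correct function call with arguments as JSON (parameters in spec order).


Mapping each described value to its parameter name:
  'City name' -> city = "New York"
  'Unit system for the report' -> units = "imperial"
get_weather({"city": "New York", "units": "imperial"})


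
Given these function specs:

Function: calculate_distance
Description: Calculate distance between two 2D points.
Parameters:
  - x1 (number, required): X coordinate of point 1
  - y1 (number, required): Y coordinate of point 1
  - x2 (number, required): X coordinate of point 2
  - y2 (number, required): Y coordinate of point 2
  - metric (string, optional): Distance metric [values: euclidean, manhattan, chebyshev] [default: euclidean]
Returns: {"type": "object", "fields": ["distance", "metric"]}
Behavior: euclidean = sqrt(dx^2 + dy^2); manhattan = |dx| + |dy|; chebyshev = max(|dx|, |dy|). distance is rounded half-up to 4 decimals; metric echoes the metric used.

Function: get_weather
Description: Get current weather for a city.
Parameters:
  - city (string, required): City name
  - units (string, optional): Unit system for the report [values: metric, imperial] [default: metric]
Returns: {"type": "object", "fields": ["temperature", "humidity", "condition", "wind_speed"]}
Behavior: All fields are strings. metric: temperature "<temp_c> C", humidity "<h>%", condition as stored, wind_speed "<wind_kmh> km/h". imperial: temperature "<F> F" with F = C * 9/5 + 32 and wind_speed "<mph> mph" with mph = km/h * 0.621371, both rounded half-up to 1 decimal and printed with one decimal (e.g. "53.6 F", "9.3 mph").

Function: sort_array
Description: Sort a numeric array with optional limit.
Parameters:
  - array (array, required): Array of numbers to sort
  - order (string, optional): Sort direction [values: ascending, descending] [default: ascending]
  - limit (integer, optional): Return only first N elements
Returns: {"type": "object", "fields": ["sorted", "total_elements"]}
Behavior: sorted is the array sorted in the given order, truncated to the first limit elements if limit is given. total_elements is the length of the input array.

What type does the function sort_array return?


The sort_array spec declares Returns: {"type": "object", "fields": ["sorted", "total_elements"]}
Type:
object


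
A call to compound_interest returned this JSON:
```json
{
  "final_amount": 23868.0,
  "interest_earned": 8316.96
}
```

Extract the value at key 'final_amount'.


23868.0


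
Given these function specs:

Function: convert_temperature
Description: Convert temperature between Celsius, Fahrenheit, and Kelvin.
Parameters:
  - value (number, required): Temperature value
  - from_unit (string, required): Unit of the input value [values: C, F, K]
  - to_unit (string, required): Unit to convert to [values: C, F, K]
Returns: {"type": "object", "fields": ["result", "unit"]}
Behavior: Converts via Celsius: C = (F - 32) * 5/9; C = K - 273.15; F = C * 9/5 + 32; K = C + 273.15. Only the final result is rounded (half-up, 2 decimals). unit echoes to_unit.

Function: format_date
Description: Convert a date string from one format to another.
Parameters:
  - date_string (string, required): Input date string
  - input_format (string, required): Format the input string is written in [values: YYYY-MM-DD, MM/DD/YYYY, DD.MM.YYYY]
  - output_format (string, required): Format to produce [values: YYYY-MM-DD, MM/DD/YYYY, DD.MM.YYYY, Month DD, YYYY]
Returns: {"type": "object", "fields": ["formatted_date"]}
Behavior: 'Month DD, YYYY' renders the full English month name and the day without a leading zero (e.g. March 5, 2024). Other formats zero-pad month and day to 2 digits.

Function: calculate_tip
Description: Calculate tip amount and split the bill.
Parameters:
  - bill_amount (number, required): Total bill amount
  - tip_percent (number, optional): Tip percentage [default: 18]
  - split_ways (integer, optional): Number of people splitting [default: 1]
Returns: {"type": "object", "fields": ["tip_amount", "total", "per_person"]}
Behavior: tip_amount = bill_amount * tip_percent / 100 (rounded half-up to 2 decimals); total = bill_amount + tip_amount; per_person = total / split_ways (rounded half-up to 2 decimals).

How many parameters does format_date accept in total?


Parameters of format_date: date_string (required), input_format (required), output_format (required)
Total:
3


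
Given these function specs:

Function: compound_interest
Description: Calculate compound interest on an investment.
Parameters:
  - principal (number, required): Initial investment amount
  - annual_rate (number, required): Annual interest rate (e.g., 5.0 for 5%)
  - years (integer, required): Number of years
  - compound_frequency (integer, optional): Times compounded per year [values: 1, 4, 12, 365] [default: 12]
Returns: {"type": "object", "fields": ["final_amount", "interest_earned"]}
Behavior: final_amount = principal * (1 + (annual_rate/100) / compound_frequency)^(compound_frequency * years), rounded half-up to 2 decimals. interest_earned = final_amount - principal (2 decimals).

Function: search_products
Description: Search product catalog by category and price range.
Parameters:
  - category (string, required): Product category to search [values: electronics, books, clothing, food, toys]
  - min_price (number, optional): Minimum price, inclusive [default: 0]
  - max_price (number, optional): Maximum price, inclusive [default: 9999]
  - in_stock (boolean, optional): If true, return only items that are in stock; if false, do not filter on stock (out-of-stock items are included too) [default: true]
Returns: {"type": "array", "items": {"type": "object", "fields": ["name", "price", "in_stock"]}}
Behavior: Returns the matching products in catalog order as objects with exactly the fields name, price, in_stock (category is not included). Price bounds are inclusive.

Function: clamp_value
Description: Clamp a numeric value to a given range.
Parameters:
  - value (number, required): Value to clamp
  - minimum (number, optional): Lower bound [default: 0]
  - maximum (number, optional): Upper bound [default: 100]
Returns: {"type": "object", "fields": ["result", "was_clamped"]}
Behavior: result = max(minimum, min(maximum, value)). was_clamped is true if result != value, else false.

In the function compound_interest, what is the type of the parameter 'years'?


The compound_interest spec declares:
  - years (integer, required): Number of years
Type:
integer


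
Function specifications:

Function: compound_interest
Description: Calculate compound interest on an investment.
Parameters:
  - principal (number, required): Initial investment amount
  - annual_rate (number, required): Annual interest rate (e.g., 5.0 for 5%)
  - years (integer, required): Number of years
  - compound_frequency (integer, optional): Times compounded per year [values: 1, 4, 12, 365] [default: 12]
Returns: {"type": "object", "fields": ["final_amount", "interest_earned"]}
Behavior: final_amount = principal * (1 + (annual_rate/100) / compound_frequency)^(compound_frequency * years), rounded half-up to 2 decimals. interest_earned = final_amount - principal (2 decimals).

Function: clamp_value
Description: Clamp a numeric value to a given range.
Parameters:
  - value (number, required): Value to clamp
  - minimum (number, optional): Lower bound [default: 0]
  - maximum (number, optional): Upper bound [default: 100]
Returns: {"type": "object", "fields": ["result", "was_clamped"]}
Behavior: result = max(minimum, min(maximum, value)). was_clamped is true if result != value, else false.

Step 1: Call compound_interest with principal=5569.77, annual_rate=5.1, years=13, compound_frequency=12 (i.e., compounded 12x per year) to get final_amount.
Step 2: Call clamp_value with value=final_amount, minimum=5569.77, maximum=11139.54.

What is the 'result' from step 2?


Step 1: compound_interest
  rate per period = 5.1/100/12 = 0.00425 (keep full precision); periods = 12 * 13 = 156
  (1 + 0.00425)^156 = 1.93788099
  final_amount = 5569.77 * 1.93788099 = 10793.551415 -> 10793.55
  interest_earned = 10793.55 - 5569.77 = 5223.78
  -> final_amount = 10793.55
Step 2: clamp_value(value=10793.55, minimum=5569.77, maximum=11139.54)
  result = max(5569.77, min(11139.54, 10793.55)) = max(5569.77, 10793.55) = 10793.55
  was_clamped = (10793.55 != 10793.55) = false
  -> result = 10793.55
10793.55


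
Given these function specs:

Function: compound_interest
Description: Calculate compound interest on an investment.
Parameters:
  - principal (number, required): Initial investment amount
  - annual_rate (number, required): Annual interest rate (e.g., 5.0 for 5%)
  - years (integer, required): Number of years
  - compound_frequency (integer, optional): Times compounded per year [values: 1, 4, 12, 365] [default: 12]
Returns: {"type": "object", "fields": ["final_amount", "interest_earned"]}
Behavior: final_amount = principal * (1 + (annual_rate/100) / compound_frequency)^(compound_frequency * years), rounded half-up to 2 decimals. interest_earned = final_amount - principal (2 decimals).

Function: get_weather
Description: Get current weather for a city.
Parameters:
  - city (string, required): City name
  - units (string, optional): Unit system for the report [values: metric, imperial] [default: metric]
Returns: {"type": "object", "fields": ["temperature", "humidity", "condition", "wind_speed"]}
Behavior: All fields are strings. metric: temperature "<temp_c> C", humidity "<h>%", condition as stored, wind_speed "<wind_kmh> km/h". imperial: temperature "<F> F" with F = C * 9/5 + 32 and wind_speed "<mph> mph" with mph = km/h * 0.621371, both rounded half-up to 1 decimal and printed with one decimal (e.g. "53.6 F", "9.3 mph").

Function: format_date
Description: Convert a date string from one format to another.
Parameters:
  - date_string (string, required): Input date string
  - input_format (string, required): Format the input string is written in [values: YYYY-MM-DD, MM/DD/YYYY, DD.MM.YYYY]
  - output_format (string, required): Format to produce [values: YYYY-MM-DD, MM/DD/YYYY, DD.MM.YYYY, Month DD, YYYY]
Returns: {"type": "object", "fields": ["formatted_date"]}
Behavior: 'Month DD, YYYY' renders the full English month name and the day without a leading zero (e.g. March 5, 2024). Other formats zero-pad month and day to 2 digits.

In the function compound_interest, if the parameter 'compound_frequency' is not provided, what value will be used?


The compound_interest spec declares:
  - compound_frequency (integer, optional): Times compounded per year [values: 1, 4, 12, 365] [default: 12]
Default:
12


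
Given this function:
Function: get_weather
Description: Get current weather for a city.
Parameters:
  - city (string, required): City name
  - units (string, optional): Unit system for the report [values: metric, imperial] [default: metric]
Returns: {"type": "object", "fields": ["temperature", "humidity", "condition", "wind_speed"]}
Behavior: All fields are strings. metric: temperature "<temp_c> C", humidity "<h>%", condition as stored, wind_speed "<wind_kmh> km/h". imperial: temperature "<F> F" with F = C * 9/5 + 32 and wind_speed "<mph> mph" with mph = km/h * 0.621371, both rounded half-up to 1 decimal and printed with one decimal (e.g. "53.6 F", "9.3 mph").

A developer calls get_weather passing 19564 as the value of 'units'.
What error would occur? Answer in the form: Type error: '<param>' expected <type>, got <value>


Spec: 'units' is declared as string; 19564 is an integer.
Type error: 'units' expected string, got 19564


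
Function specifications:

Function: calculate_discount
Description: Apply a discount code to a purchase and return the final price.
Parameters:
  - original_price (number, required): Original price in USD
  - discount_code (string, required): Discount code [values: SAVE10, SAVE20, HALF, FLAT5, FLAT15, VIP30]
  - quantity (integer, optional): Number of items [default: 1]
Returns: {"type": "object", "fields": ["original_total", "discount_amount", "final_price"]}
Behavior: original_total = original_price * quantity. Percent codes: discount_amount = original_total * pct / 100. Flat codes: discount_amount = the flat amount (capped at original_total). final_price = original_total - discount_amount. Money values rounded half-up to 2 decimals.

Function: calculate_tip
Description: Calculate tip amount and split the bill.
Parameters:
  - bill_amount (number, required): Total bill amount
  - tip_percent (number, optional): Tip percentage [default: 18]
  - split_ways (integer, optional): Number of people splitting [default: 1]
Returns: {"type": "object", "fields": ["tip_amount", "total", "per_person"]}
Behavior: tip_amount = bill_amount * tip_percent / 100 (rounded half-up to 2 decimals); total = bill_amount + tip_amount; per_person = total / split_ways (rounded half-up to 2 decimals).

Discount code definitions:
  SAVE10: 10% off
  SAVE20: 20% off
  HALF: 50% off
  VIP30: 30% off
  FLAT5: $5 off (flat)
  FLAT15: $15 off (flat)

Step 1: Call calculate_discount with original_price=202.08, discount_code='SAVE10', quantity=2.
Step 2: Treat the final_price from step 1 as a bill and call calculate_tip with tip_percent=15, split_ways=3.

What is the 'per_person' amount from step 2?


Step 1: calculate_discount(original_price=202.08, discount_code=SAVE10, quantity=2)
  original_total = 202.08 * 2 = 404.16
  SAVE10 = 10% off: discount_amount = 404.16 * 10/100 = 40.416 -> 40.42
  final_price = 404.16 - 40.42 = 363.74
  -> final_price = 363.74
Step 2: calculate_tip(bill_amount=363.74, tip_percent=15, split_ways=3)
  tip_amount = 363.74 * 15/100 = 54.561 -> 54.56
  total = 363.74 + 54.56 = 418.30
  per_person = 418.30 / 3 = 139.433333 -> 139.43
  -> per_person = 139.43
$139.43


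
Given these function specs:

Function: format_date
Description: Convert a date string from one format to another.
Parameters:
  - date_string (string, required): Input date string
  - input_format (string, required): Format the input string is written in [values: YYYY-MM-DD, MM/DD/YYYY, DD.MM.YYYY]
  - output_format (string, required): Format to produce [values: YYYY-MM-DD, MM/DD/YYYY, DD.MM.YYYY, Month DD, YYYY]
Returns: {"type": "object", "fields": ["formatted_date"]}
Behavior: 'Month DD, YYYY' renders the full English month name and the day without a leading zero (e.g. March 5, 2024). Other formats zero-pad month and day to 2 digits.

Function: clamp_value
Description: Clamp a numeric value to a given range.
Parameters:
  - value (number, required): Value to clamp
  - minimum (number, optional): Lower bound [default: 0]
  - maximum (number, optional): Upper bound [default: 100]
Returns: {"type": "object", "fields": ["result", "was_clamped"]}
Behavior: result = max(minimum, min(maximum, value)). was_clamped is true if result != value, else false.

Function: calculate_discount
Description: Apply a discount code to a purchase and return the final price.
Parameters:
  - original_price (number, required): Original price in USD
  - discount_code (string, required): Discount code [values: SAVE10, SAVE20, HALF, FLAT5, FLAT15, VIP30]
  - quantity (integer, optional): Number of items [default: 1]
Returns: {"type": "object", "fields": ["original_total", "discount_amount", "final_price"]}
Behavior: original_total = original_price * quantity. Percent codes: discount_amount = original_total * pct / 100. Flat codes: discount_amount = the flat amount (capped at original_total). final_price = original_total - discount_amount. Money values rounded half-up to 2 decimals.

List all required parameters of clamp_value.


Parameters of clamp_value and their required/optional flag:
  value: required
  minimum: optional
  maximum: optional
value


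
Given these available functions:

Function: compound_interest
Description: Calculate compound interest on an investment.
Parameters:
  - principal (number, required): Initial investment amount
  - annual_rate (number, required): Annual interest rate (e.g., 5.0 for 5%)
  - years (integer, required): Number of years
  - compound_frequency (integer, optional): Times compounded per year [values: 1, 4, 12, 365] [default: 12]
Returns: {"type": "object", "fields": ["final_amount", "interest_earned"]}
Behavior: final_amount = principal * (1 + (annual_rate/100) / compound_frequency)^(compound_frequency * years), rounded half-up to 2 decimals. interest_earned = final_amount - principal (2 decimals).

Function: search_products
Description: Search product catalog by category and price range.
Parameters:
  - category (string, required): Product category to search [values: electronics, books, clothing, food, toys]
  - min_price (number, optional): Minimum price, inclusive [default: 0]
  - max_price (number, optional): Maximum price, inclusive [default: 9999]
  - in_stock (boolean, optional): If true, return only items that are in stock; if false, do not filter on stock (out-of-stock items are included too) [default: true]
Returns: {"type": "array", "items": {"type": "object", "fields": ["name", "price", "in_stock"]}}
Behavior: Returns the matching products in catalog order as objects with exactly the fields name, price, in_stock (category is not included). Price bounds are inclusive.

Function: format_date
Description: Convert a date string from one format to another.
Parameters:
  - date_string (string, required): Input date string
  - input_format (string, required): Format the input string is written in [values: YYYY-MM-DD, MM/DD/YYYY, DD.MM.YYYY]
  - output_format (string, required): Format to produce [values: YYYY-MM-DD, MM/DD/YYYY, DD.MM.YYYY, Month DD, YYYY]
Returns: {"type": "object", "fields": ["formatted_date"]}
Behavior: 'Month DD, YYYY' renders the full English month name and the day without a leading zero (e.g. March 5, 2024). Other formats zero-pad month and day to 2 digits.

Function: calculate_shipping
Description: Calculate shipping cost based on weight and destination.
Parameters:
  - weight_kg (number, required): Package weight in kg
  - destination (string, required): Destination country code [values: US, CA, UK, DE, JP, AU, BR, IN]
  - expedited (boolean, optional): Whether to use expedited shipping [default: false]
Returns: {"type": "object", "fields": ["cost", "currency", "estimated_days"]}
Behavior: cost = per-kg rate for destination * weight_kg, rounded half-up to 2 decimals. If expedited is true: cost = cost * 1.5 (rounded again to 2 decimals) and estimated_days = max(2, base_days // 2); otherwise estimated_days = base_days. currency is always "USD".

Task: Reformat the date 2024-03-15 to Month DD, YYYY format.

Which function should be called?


The task needs a function whose description is: Convert a date string from one format to another.
format_date


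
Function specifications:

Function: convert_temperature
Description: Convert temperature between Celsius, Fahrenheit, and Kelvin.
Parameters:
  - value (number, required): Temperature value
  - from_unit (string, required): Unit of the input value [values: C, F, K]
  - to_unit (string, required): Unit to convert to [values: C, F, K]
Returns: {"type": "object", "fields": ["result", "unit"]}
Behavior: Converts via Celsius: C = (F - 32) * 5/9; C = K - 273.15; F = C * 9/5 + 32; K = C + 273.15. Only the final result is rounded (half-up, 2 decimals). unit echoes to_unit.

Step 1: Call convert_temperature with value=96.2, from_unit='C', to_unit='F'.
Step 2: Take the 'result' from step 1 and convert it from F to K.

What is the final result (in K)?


Step 1: convert_temperature(value=96.2, from_unit=C, to_unit=F)
  Input already in C: 96.2
  To F: 96.2 * 9/5 + 32 = 205.16
  Round to 2 decimals: 205.16
  -> result = 205.16 F
Step 2: convert_temperature(value=205.16, from_unit=F, to_unit=K)
  To C: (205.16 - 32) * 5/9 = 96.2
  To K: 96.2 + 273.15 = 369.35
  Round to 2 decimals: 369.35
  -> result = 369.35 K
369.35 K


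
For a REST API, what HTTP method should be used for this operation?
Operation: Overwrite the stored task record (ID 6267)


GET = read, POST = create, PUT = update/replace, DELETE = remove
This operation is an update/replace.
PUT


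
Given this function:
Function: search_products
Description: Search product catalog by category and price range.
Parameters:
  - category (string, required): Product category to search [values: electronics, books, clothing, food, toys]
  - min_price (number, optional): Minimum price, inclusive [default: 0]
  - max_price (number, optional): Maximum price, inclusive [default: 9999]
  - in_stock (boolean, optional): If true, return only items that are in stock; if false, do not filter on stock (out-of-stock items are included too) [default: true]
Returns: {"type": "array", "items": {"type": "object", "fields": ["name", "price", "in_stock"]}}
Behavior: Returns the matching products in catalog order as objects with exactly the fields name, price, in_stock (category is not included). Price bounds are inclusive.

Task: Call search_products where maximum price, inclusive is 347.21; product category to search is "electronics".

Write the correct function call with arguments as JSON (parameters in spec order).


Mapping each described value to its parameter name:
  'Maximum price, inclusive' -> max_price = 347.21
  'Product category to search' -> category = "electronics"
search_products({"category": "electronics", "max_price": 347.21})
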